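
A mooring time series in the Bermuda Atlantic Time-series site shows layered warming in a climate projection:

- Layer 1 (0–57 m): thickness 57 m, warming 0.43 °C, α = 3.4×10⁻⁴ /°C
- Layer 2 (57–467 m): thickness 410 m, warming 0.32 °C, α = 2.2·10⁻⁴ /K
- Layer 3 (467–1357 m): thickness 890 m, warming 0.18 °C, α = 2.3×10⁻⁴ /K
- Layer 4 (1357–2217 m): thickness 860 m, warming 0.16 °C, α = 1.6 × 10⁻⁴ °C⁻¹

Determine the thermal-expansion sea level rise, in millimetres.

57 × 0.43 × 3.4×10⁻⁴ = 0.0083334 m
57–467 m: 410 × 2.2×10⁻⁴ × 0.32 = 0.028864 m
467–1357 m: 890 × 2.3×10⁻⁴ × 0.18 = 0.036846 m
1.6×10⁻⁴ × 0.16 × 860 = 0.022016 m
Δh = 0.0083334 + 0.028864 + 0.036846 + 0.022016 = 0.0960594 m

about 96.1 mm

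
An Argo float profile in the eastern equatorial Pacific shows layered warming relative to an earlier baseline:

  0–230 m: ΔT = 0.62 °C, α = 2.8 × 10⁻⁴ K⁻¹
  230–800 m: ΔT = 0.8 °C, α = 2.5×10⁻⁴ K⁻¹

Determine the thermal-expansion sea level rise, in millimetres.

2.8×10⁻⁴ × 230 × 0.62 = 0.039928 m
0.8 × 2.5×10⁻⁴ × 570 = 0.11400 m
Δh = 0.039928 + 0.11400 = 0.153928 m

154 mm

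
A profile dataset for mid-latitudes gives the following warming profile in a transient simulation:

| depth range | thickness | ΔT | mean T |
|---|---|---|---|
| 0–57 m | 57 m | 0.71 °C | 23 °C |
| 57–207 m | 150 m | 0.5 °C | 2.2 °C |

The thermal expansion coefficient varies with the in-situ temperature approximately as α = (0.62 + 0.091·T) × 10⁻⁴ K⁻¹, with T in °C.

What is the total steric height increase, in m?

Δh = 0.017 m

Layer 1: α = (0.62 + 0.091×23)×10⁻⁴ = 2.713×10⁻⁴ K⁻¹
Layer 2: α = (0.62 + 0.091×2.2)×10⁻⁴ = 0.8202×10⁻⁴ K⁻¹
2.713×10⁻⁴ × 57 × 0.71 = 0.010979511 m
57–207 m: 0.5 × 0.8202×10⁻⁴ × 150 = 0.0061515 m
Δh = 0.010979511 + 0.0061515 = 0.017131011 m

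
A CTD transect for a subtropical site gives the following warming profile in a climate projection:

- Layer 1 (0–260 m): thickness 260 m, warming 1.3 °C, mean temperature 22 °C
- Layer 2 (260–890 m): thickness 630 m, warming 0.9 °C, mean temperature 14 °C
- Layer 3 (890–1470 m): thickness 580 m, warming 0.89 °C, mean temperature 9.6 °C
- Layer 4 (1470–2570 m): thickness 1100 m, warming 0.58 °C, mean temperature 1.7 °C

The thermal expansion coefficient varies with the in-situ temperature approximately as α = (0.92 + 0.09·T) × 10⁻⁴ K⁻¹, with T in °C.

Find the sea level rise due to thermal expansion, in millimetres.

Layer 1: α = (0.92 + 0.09×22)×10⁻⁴ = 2.9×10⁻⁴ K⁻¹
Layer 2: α = (0.92 + 0.09×14)×10⁻⁴ = 2.18×10⁻⁴ K⁻¹
Layer 3: α = (0.92 + 0.09×9.6)×10⁻⁴ = 1.784×10⁻⁴ K⁻¹
Layer 4: α = (0.92 + 0.09×1.7)×10⁻⁴ = 1.073×10⁻⁴ K⁻¹
260 × 2.9×10⁻⁴ × 1.3 = 0.09802 m
Layer 2: 0.9 × 630 × 2.18×10⁻⁴ = 0.123606 m
890–1470 m: 0.89 × 1.784×10⁻⁴ × 580 = 0.09209008 m
1470–2570 m: 0.58 × 1100 × 1.073×10⁻⁴ = 0.0684574 m
Δh = 0.09802 + 0.123606 + 0.09209008 + 0.0684574 = 0.38217348 m

Δh = 382 mm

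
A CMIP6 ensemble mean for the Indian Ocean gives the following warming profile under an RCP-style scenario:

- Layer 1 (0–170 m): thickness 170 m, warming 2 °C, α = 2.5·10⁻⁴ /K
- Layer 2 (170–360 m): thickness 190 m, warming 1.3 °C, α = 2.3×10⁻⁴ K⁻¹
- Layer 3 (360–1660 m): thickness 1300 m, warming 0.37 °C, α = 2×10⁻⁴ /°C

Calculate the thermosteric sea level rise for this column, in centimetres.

23.8 cm

2.5×10⁻⁴ × 170 × 2 = 0.08500 m
Layer 2: 190 × 1.3 × 2.3×10⁻⁴ = 0.05681 m
360–1660 m: 1300 × 0.37 × 2×10⁻⁴ = 0.09620 m
Δh = 0.08500 + 0.05681 + 0.09620 = 0.23801 m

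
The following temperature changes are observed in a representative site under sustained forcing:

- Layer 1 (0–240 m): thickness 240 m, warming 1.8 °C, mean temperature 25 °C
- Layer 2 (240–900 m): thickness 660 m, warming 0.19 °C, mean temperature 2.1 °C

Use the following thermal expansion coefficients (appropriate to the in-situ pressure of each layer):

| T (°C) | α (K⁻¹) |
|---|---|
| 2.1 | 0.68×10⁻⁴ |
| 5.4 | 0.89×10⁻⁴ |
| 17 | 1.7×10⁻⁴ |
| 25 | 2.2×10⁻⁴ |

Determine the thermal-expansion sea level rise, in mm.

Layer 1 at 25 °C → α = 2.2×10⁻⁴ K⁻¹
Layer 2 at 2.1 °C → α = 0.68×10⁻⁴ K⁻¹
0–240 m: 1.8 × 240 × 2.2×10⁻⁴ = 0.09504 m
240–900 m: 660 × 0.19 × 0.68×10⁻⁴ = 0.0085272 m
Δh = 0.09504 + 0.0085272 = 0.1035672 m ≈ 100 mm

100 mm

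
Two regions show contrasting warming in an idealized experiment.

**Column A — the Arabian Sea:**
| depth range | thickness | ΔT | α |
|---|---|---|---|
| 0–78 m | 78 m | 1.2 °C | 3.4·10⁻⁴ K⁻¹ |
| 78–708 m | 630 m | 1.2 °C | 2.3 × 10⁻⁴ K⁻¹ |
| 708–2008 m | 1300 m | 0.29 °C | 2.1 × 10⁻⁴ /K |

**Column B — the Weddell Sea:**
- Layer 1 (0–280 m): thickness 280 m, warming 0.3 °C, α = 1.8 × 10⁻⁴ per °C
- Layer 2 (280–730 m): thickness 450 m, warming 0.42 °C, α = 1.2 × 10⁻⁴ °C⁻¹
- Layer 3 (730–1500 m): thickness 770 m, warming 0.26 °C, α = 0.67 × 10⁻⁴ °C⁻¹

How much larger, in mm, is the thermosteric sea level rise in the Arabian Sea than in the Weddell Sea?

234 mm larger

A 0–78 m: 78 × 3.4×10⁻⁴ × 1.2 = 0.031824 m
A 2.3×10⁻⁴ × 1.2 × 630 = 0.17388 m
A 1300 × 0.29 × 2.1×10⁻⁴ = 0.07917 m
A total: 0.284874 m
B 0.3 × 280 × 1.8×10⁻⁴ = 0.01512 m
B 1.2×10⁻⁴ × 0.42 × 450 = 0.02268 m
B Layer 3: 770 × 0.26 × 0.67×10⁻⁴ = 0.0134134 m
B total: 0.0512134 m
Difference: 0.284874 − 0.0512134 = 0.2336606 m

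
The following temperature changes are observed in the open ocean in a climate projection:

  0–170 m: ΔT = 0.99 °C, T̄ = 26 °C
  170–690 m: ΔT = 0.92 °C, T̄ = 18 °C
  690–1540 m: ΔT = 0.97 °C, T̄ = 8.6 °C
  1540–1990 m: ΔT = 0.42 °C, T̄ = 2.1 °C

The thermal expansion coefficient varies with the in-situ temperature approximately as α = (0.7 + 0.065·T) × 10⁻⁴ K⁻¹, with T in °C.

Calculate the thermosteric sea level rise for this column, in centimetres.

24.9 cm of thermosteric rise

Layer 1: α = (0.7 + 0.065×26)×10⁻⁴ = 2.39×10⁻⁴ K⁻¹
Layer 2: α = (0.7 + 0.065×18)×10⁻⁴ = 1.87×10⁻⁴ K⁻¹
Layer 3: α = (0.7 + 0.065×8.6)×10⁻⁴ = 1.259×10⁻⁴ K⁻¹
Layer 4: α = (0.7 + 0.065×2.1)×10⁻⁴ = 0.8365×10⁻⁴ K⁻¹
2.39×10⁻⁴ × 170 × 0.99 = 0.0402237 m
1.87×10⁻⁴ × 520 × 0.92 = 0.0894608 m
Layer 3: 1.259×10⁻⁴ × 850 × 0.97 = 0.10380455 m
1540–1990 m: 0.8365×10⁻⁴ × 450 × 0.42 = 0.01580985 m
Δh = 0.0402237 + 0.0894608 + 0.10380455 + 0.01580985 = 0.2492989 m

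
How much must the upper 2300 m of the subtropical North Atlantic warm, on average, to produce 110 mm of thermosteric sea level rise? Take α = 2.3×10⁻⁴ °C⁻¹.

ΔT ≈ 0.21 K

ΔT = Δh/(αH) = 0.11 / (2.3×10⁻⁴ × 2300) ≈ 0.2079 K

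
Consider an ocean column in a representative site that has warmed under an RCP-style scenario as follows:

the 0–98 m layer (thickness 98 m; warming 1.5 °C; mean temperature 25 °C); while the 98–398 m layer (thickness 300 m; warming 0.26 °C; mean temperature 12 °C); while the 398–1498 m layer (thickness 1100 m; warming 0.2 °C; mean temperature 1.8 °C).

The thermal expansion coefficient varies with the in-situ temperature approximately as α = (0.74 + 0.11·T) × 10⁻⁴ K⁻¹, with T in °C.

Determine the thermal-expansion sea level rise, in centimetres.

Layer 1: α = (0.74 + 0.11×25)×10⁻⁴ = 3.49×10⁻⁴ K⁻¹
Layer 2: α = (0.74 + 0.11×12)×10⁻⁴ = 2.06×10⁻⁴ K⁻¹
Layer 3: α = (0.74 + 0.11×1.8)×10⁻⁴ = 0.938×10⁻⁴ K⁻¹
0–98 m: 1.5 × 3.49×10⁻⁴ × 98 = 0.051303 m
0.26 × 2.06×10⁻⁴ × 300 = 0.016068 m
398–1498 m: 0.2 × 0.938×10⁻⁴ × 1100 = 0.020636 m
Δh = 0.051303 + 0.016068 + 0.020636 = 0.088007 m ≈ 8.80 cm

Δh = 8.80 cm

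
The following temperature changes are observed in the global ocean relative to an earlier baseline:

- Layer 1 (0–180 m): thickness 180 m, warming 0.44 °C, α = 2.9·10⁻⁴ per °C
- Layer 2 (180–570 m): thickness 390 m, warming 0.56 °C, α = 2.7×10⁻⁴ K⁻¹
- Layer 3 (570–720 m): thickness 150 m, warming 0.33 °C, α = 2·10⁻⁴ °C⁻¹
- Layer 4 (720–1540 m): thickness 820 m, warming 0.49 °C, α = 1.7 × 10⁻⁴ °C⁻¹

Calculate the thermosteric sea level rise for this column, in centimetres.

0–180 m: 0.44 × 180 × 2.9×10⁻⁴ = 0.022968 m
180–570 m: 0.56 × 2.7×10⁻⁴ × 390 = 0.058968 m
2×10⁻⁴ × 0.33 × 150 = 0.00990 m
720–1540 m: 820 × 1.7×10⁻⁴ × 0.49 = 0.068306 m
Δh = 0.022968 + 0.058968 + 0.00990 + 0.068306 = 0.160142 m

about 16.0 cm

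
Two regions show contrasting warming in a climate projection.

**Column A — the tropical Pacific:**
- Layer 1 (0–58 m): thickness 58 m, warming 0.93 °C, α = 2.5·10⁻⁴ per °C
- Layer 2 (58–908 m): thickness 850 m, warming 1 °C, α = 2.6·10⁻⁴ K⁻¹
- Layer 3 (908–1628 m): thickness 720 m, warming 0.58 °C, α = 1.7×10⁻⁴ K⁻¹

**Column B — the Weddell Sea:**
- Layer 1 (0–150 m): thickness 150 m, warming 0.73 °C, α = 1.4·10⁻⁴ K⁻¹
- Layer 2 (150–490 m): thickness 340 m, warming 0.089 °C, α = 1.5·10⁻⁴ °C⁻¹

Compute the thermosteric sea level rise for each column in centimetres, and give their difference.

A: 31 cm; B: 2.0 cm; difference 29 cm

A 0.93 × 2.5×10⁻⁴ × 58 = 0.013485 m
A 1 × 850 × 2.6×10⁻⁴ = 0.22100 m
A Layer 3: 0.58 × 1.7×10⁻⁴ × 720 = 0.070992 m
A total: 0.305477 m
B 0–150 m: 0.73 × 1.4×10⁻⁴ × 150 = 0.01533 m
B 150–490 m: 340 × 1.5×10⁻⁴ × 0.089 = 0.004539 m
B total: 0.019869 m
Difference: 0.305477 − 0.019869 = 0.285608 m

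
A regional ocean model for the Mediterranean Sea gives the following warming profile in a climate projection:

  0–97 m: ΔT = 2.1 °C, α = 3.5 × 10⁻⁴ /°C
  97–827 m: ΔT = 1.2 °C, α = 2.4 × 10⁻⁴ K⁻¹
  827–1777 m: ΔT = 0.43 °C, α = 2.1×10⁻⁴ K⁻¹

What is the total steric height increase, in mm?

Δh ≈ 367 mm

3.5×10⁻⁴ × 2.1 × 97 = 0.071295 m
97–827 m: 730 × 2.4×10⁻⁴ × 1.2 = 0.21024 m
827–1777 m: 950 × 0.43 × 2.1×10⁻⁴ = 0.085785 m
Δh = 0.071295 + 0.21024 + 0.085785 = 0.36732 m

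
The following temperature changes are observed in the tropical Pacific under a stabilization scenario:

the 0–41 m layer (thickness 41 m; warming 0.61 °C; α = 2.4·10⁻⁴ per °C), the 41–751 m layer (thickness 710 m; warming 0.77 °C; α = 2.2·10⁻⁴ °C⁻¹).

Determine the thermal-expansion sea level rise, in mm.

41 × 0.61 × 2.4×10⁻⁴ = 0.0060024 m
710 × 0.77 × 2.2×10⁻⁴ = 0.120274 m
Δh = 0.0060024 + 0.120274 = 0.1262764 m ≈ 126 mm

126 mm of thermosteric rise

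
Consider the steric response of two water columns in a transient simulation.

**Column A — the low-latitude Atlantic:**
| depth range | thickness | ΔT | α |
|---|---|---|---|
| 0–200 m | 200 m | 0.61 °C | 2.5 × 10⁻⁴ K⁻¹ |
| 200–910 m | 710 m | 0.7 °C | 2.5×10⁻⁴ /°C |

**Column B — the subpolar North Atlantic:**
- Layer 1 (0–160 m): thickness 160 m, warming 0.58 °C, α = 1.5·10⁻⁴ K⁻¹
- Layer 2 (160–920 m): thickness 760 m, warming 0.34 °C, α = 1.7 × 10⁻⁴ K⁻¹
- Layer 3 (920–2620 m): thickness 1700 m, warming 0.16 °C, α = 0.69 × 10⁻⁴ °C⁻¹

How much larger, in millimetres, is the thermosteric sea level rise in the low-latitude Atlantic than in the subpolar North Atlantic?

A Layer 1: 0.61 × 2.5×10⁻⁴ × 200 = 0.03050 m
A Layer 2: 0.7 × 710 × 2.5×10⁻⁴ = 0.12425 m
A total: 0.15475 m
B Layer 1: 0.58 × 160 × 1.5×10⁻⁴ = 0.01392 m
B 160–920 m: 0.34 × 760 × 1.7×10⁻⁴ = 0.043928 m
B Layer 3: 0.16 × 1700 × 0.69×10⁻⁴ = 0.018768 m
B total: 0.076616 m
Difference: 0.15475 − 0.076616 = 0.078134 m

Δh_A − Δh_B ≈ 78.1 mm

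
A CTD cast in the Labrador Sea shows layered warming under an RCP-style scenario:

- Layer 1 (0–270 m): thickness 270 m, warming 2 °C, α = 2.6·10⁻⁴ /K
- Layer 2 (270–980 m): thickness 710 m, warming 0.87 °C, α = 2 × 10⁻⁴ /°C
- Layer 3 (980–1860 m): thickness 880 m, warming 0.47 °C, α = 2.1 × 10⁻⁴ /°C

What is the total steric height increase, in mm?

Δh ≈ 351 mm

0–270 m: 2.6×10⁻⁴ × 270 × 2 = 0.14040 m
270–980 m: 0.87 × 2×10⁻⁴ × 710 = 0.12354 m
880 × 2.1×10⁻⁴ × 0.47 = 0.086856 m
Δh = 0.14040 + 0.12354 + 0.086856 = 0.350796 m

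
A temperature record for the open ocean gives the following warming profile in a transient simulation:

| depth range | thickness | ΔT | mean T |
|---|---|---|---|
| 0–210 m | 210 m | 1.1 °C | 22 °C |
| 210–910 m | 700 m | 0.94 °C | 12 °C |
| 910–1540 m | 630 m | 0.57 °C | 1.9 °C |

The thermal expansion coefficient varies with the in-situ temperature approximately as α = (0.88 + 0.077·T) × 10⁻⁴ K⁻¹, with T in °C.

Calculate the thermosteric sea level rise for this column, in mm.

Layer 1: α = (0.88 + 0.077×22)×10⁻⁴ = 2.574×10⁻⁴ K⁻¹
Layer 2: α = (0.88 + 0.077×12)×10⁻⁴ = 1.804×10⁻⁴ K⁻¹
Layer 3: α = (0.88 + 0.077×1.9)×10⁻⁴ = 1.0263×10⁻⁴ K⁻¹
0–210 m: 1.1 × 210 × 2.574×10⁻⁴ = 0.0594594 m
700 × 1.804×10⁻⁴ × 0.94 = 0.1187032 m
Layer 3: 630 × 1.0263×10⁻⁴ × 0.57 = 0.036854433 m
Δh = 0.0594594 + 0.1187032 + 0.036854433 = 0.215017033 m ≈ 215 mm

Δh = 215 mm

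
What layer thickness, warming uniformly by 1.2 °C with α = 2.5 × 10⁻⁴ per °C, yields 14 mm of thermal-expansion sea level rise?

H = Δh/(αΔT) = 0.014 / (2.5×10⁻⁴ × 1.2) ≈ 46.67 m

about 47 m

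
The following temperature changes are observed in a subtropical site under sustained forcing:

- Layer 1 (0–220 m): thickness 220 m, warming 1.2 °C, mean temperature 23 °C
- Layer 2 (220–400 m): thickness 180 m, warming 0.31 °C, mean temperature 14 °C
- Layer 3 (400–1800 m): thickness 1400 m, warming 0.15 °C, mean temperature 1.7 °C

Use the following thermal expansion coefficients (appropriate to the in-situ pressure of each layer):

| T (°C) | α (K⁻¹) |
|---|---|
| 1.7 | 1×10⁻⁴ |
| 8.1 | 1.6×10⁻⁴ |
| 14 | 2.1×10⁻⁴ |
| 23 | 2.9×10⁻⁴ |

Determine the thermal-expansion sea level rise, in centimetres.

Δh = 11 cm

Layer 1 at 23 °C → α = 2.9×10⁻⁴ K⁻¹
Layer 2 at 14 °C → α = 2.1×10⁻⁴ K⁻¹
Layer 3 at 1.7 °C → α = 1×10⁻⁴ K⁻¹
0–220 m: 1.2 × 220 × 2.9×10⁻⁴ = 0.07656 m
220–400 m: 2.1×10⁻⁴ × 180 × 0.31 = 0.011718 m
Layer 3: 0.15 × 1×10⁻⁴ × 1400 = 0.02100 m
Δh = 0.07656 + 0.011718 + 0.02100 = 0.109278 m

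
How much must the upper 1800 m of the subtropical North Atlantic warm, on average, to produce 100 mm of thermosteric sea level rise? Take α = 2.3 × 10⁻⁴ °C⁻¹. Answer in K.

ΔT ≈ 0.242 K

ΔT = Δh/(αH) = 0.1 / (2.3×10⁻⁴ × 1800) ≈ 0.2415 K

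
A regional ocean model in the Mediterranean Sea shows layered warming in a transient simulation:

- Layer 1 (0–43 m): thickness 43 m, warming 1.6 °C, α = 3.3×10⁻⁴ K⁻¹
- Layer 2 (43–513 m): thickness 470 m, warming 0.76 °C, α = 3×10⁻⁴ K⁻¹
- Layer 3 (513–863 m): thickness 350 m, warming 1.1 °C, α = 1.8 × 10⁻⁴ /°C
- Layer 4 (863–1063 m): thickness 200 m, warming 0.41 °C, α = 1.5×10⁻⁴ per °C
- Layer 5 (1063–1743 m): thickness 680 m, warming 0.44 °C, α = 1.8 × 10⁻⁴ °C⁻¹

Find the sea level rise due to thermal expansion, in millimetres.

about 265 mm

0–43 m: 43 × 3.3×10⁻⁴ × 1.6 = 0.022704 m
43–513 m: 3×10⁻⁴ × 0.76 × 470 = 0.10716 m
Layer 3: 1.8×10⁻⁴ × 350 × 1.1 = 0.06930 m
1.5×10⁻⁴ × 0.41 × 200 = 0.01230 m
1063–1743 m: 0.44 × 1.8×10⁻⁴ × 680 = 0.053856 m
Δh = 0.022704 + 0.10716 + 0.06930 + 0.01230 + 0.053856 = 0.26532 m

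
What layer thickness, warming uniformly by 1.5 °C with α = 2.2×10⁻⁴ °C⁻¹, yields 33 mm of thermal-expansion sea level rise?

H = Δh/(αΔT) = 0.033 / (2.2×10⁻⁴ × 1.5) = 100.0 m

H ≈ 100 m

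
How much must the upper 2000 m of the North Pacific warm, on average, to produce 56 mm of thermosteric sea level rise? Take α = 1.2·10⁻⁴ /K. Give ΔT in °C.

ΔT = Δh/(αH) = 0.056 / (1.2×10⁻⁴ × 2000) ≈ 0.2333 °C

ΔT ≈ 0.233 °C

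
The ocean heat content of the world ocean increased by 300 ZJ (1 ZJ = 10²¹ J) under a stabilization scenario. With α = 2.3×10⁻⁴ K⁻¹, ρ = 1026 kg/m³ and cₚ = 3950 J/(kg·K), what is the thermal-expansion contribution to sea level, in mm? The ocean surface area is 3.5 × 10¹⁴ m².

Per unit area: Q = 300×10²¹ / (3.5×10¹⁴) ≈ 8.571×10⁸ J/m²
Δh = αQ/(ρcₚ) = 2.3×10⁻⁴ × 8.571×10⁸ / (1026 × 3950) ≈ 0.048642 m

Δh ≈ 48.6 mm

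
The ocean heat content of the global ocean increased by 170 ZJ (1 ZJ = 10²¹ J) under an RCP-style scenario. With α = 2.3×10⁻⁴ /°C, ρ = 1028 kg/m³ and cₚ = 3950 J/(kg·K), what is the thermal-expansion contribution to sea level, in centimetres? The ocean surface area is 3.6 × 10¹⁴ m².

Per unit area: Q = 170×10²¹ / (3.6×10¹⁴) ≈ 4.722×10⁸ J/m²
Δh = αQ/(ρcₚ) = 2.3×10⁻⁴ × 4.722×10⁸ / (1028 × 3950) ≈ 0.026746 m

Δh = 2.67 cm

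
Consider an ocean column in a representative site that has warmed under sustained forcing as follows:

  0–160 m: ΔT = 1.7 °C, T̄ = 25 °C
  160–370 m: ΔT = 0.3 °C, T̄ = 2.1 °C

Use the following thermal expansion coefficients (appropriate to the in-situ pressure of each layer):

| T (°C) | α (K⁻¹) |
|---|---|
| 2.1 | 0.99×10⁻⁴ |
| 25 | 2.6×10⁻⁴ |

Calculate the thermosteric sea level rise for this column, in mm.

Δh = 77 mm

Layer 1 at 25 °C → α = 2.6×10⁻⁴ K⁻¹
Layer 2 at 2.1 °C → α = 0.99×10⁻⁴ K⁻¹
Layer 1: 2.6×10⁻⁴ × 1.7 × 160 = 0.07072 m
0.3 × 0.99×10⁻⁴ × 210 = 0.006237 m
Δh = 0.07072 + 0.006237 = 0.076957 m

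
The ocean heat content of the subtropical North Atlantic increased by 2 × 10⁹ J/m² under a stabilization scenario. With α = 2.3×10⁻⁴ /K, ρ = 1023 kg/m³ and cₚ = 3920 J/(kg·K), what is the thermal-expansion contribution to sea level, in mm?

Δh = αQ/(ρcₚ) = 2.3×10⁻⁴ × 2×10⁹ / (1023 × 3920) ≈ 0.11471 m

115 mm of thermosteric rise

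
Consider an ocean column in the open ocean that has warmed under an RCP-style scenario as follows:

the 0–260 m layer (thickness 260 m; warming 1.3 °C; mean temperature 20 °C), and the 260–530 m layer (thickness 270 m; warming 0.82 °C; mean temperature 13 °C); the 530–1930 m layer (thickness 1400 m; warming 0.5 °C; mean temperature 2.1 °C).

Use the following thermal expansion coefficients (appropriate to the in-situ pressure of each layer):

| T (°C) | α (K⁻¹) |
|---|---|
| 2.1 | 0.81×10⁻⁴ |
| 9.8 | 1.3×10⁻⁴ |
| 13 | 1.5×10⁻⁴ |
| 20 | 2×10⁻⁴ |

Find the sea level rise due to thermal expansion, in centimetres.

about 15.8 cm

Layer 1 at 20 °C → α = 2×10⁻⁴ K⁻¹
Layer 2 at 13 °C → α = 1.5×10⁻⁴ K⁻¹
Layer 3 at 2.1 °C → α = 0.81×10⁻⁴ K⁻¹
0–260 m: 2×10⁻⁴ × 260 × 1.3 = 0.06760 m
Layer 2: 270 × 0.82 × 1.5×10⁻⁴ = 0.03321 m
530–1930 m: 1400 × 0.81×10⁻⁴ × 0.5 = 0.05670 m
Δh = 0.06760 + 0.03321 + 0.05670 = 0.15751 m ≈ 15.8 cm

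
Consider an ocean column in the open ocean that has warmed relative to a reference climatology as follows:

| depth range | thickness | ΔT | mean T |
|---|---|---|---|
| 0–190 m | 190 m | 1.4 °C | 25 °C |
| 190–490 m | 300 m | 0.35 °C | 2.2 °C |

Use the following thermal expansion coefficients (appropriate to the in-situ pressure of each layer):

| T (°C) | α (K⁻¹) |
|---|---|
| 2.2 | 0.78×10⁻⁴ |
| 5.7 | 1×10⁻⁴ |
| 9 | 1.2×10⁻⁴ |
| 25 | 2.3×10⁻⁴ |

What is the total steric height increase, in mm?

Layer 1 at 25 °C → α = 2.3×10⁻⁴ K⁻¹
Layer 2 at 2.2 °C → α = 0.78×10⁻⁴ K⁻¹
0–190 m: 1.4 × 190 × 2.3×10⁻⁴ = 0.06118 m
Layer 2: 300 × 0.78×10⁻⁴ × 0.35 = 0.00819 m
Δh = 0.06118 + 0.00819 = 0.06937 m

69.4 mm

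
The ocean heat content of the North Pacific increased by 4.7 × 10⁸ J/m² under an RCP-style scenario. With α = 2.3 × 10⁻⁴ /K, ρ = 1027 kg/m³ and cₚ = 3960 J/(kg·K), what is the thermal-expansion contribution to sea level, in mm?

Δh ≈ 27 mm

Δh = αQ/(ρcₚ) = 2.3×10⁻⁴ × 4.7×10⁸ / (1027 × 3960) ≈ 0.02658 m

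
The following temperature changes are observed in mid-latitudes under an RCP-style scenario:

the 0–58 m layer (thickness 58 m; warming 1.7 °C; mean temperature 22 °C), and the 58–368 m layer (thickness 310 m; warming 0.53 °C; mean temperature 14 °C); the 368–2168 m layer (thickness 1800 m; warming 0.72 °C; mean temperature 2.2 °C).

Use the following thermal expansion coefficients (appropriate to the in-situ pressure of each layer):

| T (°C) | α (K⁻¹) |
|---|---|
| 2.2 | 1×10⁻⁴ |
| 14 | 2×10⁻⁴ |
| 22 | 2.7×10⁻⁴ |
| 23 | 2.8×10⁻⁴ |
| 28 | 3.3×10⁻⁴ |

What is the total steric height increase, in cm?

Layer 1 at 22 °C → α = 2.7×10⁻⁴ K⁻¹
Layer 2 at 14 °C → α = 2×10⁻⁴ K⁻¹
Layer 3 at 2.2 °C → α = 1×10⁻⁴ K⁻¹
0–58 m: 2.7×10⁻⁴ × 1.7 × 58 = 0.026622 m
Layer 2: 310 × 2×10⁻⁴ × 0.53 = 0.03286 m
1800 × 1×10⁻⁴ × 0.72 = 0.12960 m
Δh = 0.026622 + 0.03286 + 0.12960 = 0.189082 m ≈ 19 cm

19 cm of thermosteric rise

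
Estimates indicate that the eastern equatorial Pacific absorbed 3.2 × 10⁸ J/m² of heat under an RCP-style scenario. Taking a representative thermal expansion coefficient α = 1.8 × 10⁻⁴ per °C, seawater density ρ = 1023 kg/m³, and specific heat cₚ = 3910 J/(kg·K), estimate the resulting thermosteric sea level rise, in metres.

Δh = αQ/(ρcₚ) = 1.8×10⁻⁴ × 3.2×10⁸ / (1023 × 3910) ≈ 0.01440 m

Δh ≈ 0.0144 m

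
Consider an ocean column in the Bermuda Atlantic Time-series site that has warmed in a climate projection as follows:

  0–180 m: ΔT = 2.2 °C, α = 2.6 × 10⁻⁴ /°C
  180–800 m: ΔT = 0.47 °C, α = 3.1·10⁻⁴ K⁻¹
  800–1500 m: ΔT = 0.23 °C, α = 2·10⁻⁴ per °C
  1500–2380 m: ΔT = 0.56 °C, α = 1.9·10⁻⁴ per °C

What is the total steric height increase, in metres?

2.6×10⁻⁴ × 180 × 2.2 = 0.10296 m
620 × 3.1×10⁻⁴ × 0.47 = 0.090334 m
700 × 2×10⁻⁴ × 0.23 = 0.03220 m
1.9×10⁻⁴ × 880 × 0.56 = 0.093632 m
Δh = 0.10296 + 0.090334 + 0.03220 + 0.093632 = 0.319126 m ≈ 0.319 m

0.319 m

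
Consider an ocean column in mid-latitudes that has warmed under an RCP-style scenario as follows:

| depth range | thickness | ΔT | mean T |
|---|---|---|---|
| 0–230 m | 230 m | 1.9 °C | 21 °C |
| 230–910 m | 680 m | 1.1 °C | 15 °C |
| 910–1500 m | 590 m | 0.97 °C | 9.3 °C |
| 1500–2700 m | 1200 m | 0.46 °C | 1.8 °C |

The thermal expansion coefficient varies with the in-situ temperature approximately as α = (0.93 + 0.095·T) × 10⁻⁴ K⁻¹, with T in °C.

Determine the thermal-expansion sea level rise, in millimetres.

Layer 1: α = (0.93 + 0.095×21)×10⁻⁴ = 2.925×10⁻⁴ K⁻¹
Layer 2: α = (0.93 + 0.095×15)×10⁻⁴ = 2.355×10⁻⁴ K⁻¹
Layer 3: α = (0.93 + 0.095×9.3)×10⁻⁴ = 1.8135×10⁻⁴ K⁻¹
Layer 4: α = (0.93 + 0.095×1.8)×10⁻⁴ = 1.101×10⁻⁴ K⁻¹
2.925×10⁻⁴ × 1.9 × 230 = 0.1278225 m
230–910 m: 680 × 2.355×10⁻⁴ × 1.1 = 0.176154 m
590 × 1.8135×10⁻⁴ × 0.97 = 0.103786605 m
1500–2700 m: 0.46 × 1.101×10⁻⁴ × 1200 = 0.0607752 m
Δh = 0.1278225 + 0.176154 + 0.103786605 + 0.0607752 = 0.468538305 m

Δh ≈ 469 mm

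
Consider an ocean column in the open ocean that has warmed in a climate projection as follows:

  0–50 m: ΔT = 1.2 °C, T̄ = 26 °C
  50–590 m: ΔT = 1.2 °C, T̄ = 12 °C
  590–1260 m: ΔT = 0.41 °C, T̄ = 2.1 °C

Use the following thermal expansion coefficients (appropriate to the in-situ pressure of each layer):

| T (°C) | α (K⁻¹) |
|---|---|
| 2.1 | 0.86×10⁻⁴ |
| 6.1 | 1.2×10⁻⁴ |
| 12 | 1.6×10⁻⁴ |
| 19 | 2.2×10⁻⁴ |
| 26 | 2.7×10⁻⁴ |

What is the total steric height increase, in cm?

Δh = 14 cm

Layer 1 at 26 °C → α = 2.7×10⁻⁴ K⁻¹
Layer 2 at 12 °C → α = 1.6×10⁻⁴ K⁻¹
Layer 3 at 2.1 °C → α = 0.86×10⁻⁴ K⁻¹
0–50 m: 50 × 1.2 × 2.7×10⁻⁴ = 0.01620 m
Layer 2: 1.2 × 1.6×10⁻⁴ × 540 = 0.10368 m
0.41 × 0.86×10⁻⁴ × 670 = 0.0236242 m
Δh = 0.01620 + 0.10368 + 0.0236242 = 0.1435042 m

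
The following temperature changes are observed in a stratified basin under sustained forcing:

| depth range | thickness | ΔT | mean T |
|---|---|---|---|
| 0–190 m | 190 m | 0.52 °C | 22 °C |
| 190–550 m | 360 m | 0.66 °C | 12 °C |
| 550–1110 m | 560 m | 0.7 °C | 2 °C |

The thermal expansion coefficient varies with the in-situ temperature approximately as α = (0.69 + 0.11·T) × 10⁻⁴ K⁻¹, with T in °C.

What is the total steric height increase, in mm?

Δh ≈ 114 mm

Layer 1: α = (0.69 + 0.11×22)×10⁻⁴ = 3.11×10⁻⁴ K⁻¹
Layer 2: α = (0.69 + 0.11×12)×10⁻⁴ = 2.01×10⁻⁴ K⁻¹
Layer 3: α = (0.69 + 0.11×2)×10⁻⁴ = 0.91×10⁻⁴ K⁻¹
Layer 1: 3.11×10⁻⁴ × 190 × 0.52 = 0.0307268 m
Layer 2: 0.66 × 2.01×10⁻⁴ × 360 = 0.0477576 m
560 × 0.91×10⁻⁴ × 0.7 = 0.035672 m
Δh = 0.0307268 + 0.0477576 + 0.035672 = 0.1141564 m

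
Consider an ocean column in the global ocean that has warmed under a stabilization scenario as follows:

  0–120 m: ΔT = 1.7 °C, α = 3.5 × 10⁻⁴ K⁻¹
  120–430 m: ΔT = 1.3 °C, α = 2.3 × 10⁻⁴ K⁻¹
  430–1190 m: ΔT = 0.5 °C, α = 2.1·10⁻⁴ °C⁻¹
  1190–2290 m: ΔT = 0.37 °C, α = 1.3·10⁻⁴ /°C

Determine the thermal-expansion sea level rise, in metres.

0–120 m: 120 × 1.7 × 3.5×10⁻⁴ = 0.07140 m
Layer 2: 2.3×10⁻⁴ × 1.3 × 310 = 0.09269 m
2.1×10⁻⁴ × 760 × 0.5 = 0.07980 m
1.3×10⁻⁴ × 1100 × 0.37 = 0.05291 m
Δh = 0.07140 + 0.09269 + 0.07980 + 0.05291 = 0.29680 m

0.30 m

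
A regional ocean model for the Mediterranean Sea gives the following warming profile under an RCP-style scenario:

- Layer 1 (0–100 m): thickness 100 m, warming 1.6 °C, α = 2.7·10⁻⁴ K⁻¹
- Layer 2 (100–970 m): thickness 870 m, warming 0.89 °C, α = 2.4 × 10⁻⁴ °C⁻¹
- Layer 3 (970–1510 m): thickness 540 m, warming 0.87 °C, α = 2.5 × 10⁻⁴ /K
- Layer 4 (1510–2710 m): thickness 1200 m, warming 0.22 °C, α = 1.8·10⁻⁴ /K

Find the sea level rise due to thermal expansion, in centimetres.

0–100 m: 2.7×10⁻⁴ × 100 × 1.6 = 0.04320 m
100–970 m: 870 × 2.4×10⁻⁴ × 0.89 = 0.185832 m
540 × 2.5×10⁻⁴ × 0.87 = 0.11745 m
Layer 4: 0.22 × 1.8×10⁻⁴ × 1200 = 0.04752 m
Δh = 0.04320 + 0.185832 + 0.11745 + 0.04752 = 0.394002 m

Δh ≈ 39.4 cm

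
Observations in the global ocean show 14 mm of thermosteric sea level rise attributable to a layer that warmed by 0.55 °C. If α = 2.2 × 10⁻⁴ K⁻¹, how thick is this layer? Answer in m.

H = Δh/(αΔT) = 0.014 / (2.2×10⁻⁴ × 0.55) ≈ 115.7 m

120 m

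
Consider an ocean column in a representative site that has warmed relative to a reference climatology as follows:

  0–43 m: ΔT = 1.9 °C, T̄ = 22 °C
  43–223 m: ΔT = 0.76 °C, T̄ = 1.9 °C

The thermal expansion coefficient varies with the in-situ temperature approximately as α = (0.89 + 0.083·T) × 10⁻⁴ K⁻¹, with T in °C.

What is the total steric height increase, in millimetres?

36.5 mm of thermosteric rise

Layer 1: α = (0.89 + 0.083×22)×10⁻⁴ = 2.716×10⁻⁴ K⁻¹
Layer 2: α = (0.89 + 0.083×1.9)×10⁻⁴ = 1.0477×10⁻⁴ K⁻¹
2.716×10⁻⁴ × 43 × 1.9 = 0.02218972 m
1.0477×10⁻⁴ × 0.76 × 180 = 0.014332536 m
Δh = 0.02218972 + 0.014332536 = 0.036522256 m ≈ 36.5 mm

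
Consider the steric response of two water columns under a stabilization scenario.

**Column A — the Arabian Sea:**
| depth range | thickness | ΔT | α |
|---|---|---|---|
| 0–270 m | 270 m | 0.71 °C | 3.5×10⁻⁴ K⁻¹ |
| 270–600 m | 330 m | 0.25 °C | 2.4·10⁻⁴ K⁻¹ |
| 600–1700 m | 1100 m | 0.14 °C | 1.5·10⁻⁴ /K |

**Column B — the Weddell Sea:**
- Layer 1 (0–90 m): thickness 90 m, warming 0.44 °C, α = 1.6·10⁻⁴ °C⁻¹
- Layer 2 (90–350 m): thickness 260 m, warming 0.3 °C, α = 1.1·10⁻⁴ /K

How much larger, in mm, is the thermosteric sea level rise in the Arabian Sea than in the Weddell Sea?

Δh_A − Δh_B ≈ 95.1 mm

A 270 × 3.5×10⁻⁴ × 0.71 = 0.067095 m
A 270–600 m: 2.4×10⁻⁴ × 0.25 × 330 = 0.01980 m
A 600–1700 m: 1100 × 0.14 × 1.5×10⁻⁴ = 0.02310 m
A total: 0.109995 m
B 0–90 m: 1.6×10⁻⁴ × 0.44 × 90 = 0.006336 m
B 90–350 m: 260 × 1.1×10⁻⁴ × 0.3 = 0.00858 m
B total: 0.014916 m
Difference: 0.109995 − 0.014916 = 0.095079 m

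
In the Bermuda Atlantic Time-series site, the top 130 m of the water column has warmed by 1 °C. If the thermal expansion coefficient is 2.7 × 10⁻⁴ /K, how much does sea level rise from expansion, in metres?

0.0351 m

Δh = αΔT·H = 2.7×10⁻⁴ × 1 × 130 = 0.03510 m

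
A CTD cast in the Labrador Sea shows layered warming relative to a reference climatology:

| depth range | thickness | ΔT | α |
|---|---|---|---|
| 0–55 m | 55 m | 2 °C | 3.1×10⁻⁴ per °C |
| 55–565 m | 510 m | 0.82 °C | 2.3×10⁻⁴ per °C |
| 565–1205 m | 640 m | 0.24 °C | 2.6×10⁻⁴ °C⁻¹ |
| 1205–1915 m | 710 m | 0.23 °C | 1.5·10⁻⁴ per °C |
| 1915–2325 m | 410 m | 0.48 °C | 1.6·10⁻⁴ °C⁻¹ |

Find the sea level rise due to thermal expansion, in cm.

Δh ≈ 22.6 cm

55 × 3.1×10⁻⁴ × 2 = 0.03410 m
55–565 m: 2.3×10⁻⁴ × 0.82 × 510 = 0.096186 m
Layer 3: 0.24 × 2.6×10⁻⁴ × 640 = 0.039936 m
710 × 0.23 × 1.5×10⁻⁴ = 0.024495 m
1.6×10⁻⁴ × 410 × 0.48 = 0.031488 m
Δh = 0.03410 + 0.096186 + 0.039936 + 0.024495 + 0.031488 = 0.226205 m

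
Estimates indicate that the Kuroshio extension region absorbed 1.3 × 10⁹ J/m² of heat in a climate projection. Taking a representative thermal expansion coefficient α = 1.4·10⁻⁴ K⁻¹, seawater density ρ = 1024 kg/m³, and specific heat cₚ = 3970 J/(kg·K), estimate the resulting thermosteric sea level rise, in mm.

Δh = αQ/(ρcₚ) = 1.4×10⁻⁴ × 1.3×10⁹ / (1024 × 3970) ≈ 0.044769 m

44.8 mm of thermosteric rise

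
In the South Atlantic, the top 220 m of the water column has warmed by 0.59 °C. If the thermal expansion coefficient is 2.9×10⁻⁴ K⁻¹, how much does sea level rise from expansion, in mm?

Δh = αΔT·H = 2.9×10⁻⁴ × 0.59 × 220 = 0.037642 m

Δh ≈ 38 mm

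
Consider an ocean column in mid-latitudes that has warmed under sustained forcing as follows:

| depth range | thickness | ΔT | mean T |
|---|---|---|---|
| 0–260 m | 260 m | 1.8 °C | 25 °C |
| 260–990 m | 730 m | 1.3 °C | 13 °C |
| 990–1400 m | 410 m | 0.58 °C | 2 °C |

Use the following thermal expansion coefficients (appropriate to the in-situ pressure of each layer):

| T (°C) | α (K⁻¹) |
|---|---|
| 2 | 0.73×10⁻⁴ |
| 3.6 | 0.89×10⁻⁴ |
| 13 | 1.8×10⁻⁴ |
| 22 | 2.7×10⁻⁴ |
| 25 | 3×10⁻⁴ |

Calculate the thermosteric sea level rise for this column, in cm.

Layer 1 at 25 °C → α = 3×10⁻⁴ K⁻¹
Layer 2 at 13 °C → α = 1.8×10⁻⁴ K⁻¹
Layer 3 at 2 °C → α = 0.73×10⁻⁴ K⁻¹
0–260 m: 260 × 3×10⁻⁴ × 1.8 = 0.14040 m
Layer 2: 1.8×10⁻⁴ × 730 × 1.3 = 0.17082 m
Layer 3: 410 × 0.73×10⁻⁴ × 0.58 = 0.0173594 m
Δh = 0.14040 + 0.17082 + 0.0173594 = 0.3285794 m ≈ 32.9 cm

32.9 cm of thermosteric rise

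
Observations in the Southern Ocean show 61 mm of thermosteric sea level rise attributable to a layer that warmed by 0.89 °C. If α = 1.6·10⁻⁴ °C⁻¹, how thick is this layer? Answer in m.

about 428 m

H = Δh/(αΔT) = 0.061 / (1.6×10⁻⁴ × 0.89) ≈ 428.4 m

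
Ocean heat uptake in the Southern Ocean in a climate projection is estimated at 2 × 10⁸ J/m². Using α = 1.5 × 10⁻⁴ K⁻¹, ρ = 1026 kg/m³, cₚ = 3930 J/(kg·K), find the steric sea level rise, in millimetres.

about 7.44 mm

Δh = αQ/(ρcₚ) = 1.5×10⁻⁴ × 2×10⁸ / (1026 × 3930) ≈ 0.0074401 m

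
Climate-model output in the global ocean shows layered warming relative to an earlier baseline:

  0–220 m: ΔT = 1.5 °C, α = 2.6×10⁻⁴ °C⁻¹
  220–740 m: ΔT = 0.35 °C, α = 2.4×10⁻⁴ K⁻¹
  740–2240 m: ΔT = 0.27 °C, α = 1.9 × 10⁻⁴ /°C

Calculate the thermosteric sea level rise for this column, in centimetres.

Δh ≈ 20.6 cm

Layer 1: 220 × 1.5 × 2.6×10⁻⁴ = 0.08580 m
520 × 2.4×10⁻⁴ × 0.35 = 0.04368 m
Layer 3: 1500 × 0.27 × 1.9×10⁻⁴ = 0.07695 m
Δh = 0.08580 + 0.04368 + 0.07695 = 0.20643 m ≈ 20.6 cm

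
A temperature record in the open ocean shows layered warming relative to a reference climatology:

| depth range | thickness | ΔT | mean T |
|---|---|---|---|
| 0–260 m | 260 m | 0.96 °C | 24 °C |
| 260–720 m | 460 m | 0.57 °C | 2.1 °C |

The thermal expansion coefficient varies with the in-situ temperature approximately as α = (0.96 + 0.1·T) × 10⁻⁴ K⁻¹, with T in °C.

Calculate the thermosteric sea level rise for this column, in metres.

Δh = 0.11 m

Layer 1: α = (0.96 + 0.1×24)×10⁻⁴ = 3.36×10⁻⁴ K⁻¹
Layer 2: α = (0.96 + 0.1×2.1)×10⁻⁴ = 1.17×10⁻⁴ K⁻¹
0–260 m: 0.96 × 260 × 3.36×10⁻⁴ = 0.0838656 m
Layer 2: 1.17×10⁻⁴ × 460 × 0.57 = 0.0306774 m
Δh = 0.0838656 + 0.0306774 = 0.114543 m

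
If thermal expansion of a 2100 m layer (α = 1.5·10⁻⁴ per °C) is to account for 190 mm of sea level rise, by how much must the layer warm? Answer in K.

0.603 K

ΔT = Δh/(αH) = 0.19 / (1.5×10⁻⁴ × 2100) ≈ 0.6032 K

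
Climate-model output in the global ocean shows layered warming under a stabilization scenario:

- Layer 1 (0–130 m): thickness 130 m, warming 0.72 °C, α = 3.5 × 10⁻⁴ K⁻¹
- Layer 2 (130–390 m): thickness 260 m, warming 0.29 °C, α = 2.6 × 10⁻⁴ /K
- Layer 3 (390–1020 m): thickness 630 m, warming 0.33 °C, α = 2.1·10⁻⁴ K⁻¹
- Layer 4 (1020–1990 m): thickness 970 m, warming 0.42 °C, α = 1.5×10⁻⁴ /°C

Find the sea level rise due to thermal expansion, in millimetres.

about 160 mm

Layer 1: 0.72 × 130 × 3.5×10⁻⁴ = 0.03276 m
Layer 2: 0.29 × 2.6×10⁻⁴ × 260 = 0.019604 m
2.1×10⁻⁴ × 630 × 0.33 = 0.043659 m
Layer 4: 0.42 × 1.5×10⁻⁴ × 970 = 0.06111 m
Δh = 0.03276 + 0.019604 + 0.043659 + 0.06111 = 0.157133 m ≈ 160 mm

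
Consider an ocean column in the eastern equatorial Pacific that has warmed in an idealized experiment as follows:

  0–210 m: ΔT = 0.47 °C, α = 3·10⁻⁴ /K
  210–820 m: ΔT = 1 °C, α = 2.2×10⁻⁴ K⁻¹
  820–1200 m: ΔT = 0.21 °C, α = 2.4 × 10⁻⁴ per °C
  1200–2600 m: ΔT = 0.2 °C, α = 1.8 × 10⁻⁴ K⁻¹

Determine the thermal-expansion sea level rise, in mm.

230 mm of thermosteric rise

3×10⁻⁴ × 0.47 × 210 = 0.02961 m
Layer 2: 2.2×10⁻⁴ × 610 × 1 = 0.13420 m
Layer 3: 2.4×10⁻⁴ × 380 × 0.21 = 0.019152 m
1200–2600 m: 0.2 × 1.8×10⁻⁴ × 1400 = 0.05040 m
Δh = 0.02961 + 0.13420 + 0.019152 + 0.05040 = 0.233362 m ≈ 230 mm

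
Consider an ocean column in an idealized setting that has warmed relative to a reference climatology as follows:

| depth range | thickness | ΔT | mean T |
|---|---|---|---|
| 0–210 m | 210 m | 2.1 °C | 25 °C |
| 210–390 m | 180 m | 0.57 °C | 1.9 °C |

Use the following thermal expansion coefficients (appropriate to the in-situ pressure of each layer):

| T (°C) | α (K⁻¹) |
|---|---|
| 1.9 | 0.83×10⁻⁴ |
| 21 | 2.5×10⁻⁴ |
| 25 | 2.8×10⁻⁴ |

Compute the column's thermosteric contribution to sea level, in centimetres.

about 13.2 cm

Layer 1 at 25 °C → α = 2.8×10⁻⁴ K⁻¹
Layer 2 at 1.9 °C → α = 0.83×10⁻⁴ K⁻¹
210 × 2.1 × 2.8×10⁻⁴ = 0.12348 m
210–390 m: 0.57 × 0.83×10⁻⁴ × 180 = 0.0085158 m
Δh = 0.12348 + 0.0085158 = 0.1319958 m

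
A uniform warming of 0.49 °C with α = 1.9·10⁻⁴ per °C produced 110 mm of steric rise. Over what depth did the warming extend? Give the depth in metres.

H ≈ 1180 m

H = Δh/(αΔT) = 0.11 / (1.9×10⁻⁴ × 0.49) ≈ 1182 m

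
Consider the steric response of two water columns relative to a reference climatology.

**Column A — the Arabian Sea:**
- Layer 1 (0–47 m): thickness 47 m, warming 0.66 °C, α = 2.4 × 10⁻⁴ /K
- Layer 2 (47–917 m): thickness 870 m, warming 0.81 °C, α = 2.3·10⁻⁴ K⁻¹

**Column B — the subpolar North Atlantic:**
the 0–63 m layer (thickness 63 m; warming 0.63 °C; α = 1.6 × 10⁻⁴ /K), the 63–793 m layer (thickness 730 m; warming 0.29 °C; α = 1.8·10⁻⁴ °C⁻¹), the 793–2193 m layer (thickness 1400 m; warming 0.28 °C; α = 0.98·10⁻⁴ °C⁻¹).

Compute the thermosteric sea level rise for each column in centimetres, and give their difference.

A Layer 1: 2.4×10⁻⁴ × 47 × 0.66 = 0.0074448 m
A Layer 2: 0.81 × 870 × 2.3×10⁻⁴ = 0.162081 m
A total: 0.1695258 m
B 1.6×10⁻⁴ × 63 × 0.63 = 0.0063504 m
B 63–793 m: 730 × 1.8×10⁻⁴ × 0.29 = 0.038106 m
B 793–2193 m: 0.98×10⁻⁴ × 0.28 × 1400 = 0.038416 m
B total: 0.0828724 m
Difference: 0.1695258 − 0.0828724 = 0.0866534 m

Δh_A ≈ 17.0 cm, Δh_B ≈ 8.29 cm; difference ≈ 8.67 cm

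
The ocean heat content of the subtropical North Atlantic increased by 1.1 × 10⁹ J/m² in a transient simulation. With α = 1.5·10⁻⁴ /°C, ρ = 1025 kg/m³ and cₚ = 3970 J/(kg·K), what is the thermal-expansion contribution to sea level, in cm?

Δh = αQ/(ρcₚ) = 1.5×10⁻⁴ × 1.1×10⁹ / (1025 × 3970) ≈ 0.040548 m

about 4.1 cm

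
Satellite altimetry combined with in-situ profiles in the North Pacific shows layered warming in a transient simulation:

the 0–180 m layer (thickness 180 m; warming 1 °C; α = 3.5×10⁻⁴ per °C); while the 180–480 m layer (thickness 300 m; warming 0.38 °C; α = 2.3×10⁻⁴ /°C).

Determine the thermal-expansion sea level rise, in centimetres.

Δh = 8.9 cm

Layer 1: 1 × 3.5×10⁻⁴ × 180 = 0.06300 m
0.38 × 2.3×10⁻⁴ × 300 = 0.02622 m
Δh = 0.06300 + 0.02622 = 0.08922 m ≈ 8.9 cm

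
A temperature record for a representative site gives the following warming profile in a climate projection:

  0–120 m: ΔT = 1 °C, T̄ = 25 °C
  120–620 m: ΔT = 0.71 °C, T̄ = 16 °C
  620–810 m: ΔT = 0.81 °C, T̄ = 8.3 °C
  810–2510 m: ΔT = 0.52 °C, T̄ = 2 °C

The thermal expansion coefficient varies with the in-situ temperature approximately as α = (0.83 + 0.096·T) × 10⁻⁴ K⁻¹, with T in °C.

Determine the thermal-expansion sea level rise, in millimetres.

Layer 1: α = (0.83 + 0.096×25)×10⁻⁴ = 3.23×10⁻⁴ K⁻¹
Layer 2: α = (0.83 + 0.096×16)×10⁻⁴ = 2.366×10⁻⁴ K⁻¹
Layer 3: α = (0.83 + 0.096×8.3)×10⁻⁴ = 1.6268×10⁻⁴ K⁻¹
Layer 4: α = (0.83 + 0.096×2)×10⁻⁴ = 1.022×10⁻⁴ K⁻¹
Layer 1: 1 × 3.23×10⁻⁴ × 120 = 0.03876 m
Layer 2: 0.71 × 2.366×10⁻⁴ × 500 = 0.083993 m
Layer 3: 190 × 1.6268×10⁻⁴ × 0.81 = 0.025036452 m
Layer 4: 0.52 × 1.022×10⁻⁴ × 1700 = 0.0903448 m
Δh = 0.03876 + 0.083993 + 0.025036452 + 0.0903448 = 0.238134252 m ≈ 240 mm

240 mm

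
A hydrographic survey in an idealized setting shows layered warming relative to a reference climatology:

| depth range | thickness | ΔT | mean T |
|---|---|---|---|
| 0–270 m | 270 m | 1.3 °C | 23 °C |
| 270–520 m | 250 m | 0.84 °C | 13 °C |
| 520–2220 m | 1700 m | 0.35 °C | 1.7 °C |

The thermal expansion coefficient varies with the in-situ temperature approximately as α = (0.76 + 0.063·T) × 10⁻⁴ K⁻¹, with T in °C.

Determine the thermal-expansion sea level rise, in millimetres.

162 mm

Layer 1: α = (0.76 + 0.063×23)×10⁻⁴ = 2.209×10⁻⁴ K⁻¹
Layer 2: α = (0.76 + 0.063×13)×10⁻⁴ = 1.579×10⁻⁴ K⁻¹
Layer 3: α = (0.76 + 0.063×1.7)×10⁻⁴ = 0.8671×10⁻⁴ K⁻¹
0–270 m: 1.3 × 270 × 2.209×10⁻⁴ = 0.0775359 m
0.84 × 1.579×10⁻⁴ × 250 = 0.033159 m
520–2220 m: 0.35 × 0.8671×10⁻⁴ × 1700 = 0.05159245 m
Δh = 0.0775359 + 0.033159 + 0.05159245 = 0.16228735 m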